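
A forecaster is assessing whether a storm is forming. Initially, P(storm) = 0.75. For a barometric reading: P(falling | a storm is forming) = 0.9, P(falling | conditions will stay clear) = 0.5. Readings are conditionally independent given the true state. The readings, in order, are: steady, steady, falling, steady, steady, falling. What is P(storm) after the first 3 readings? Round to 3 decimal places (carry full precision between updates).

0.178

After 'steady': P(storm) = 0.1·0.7500 / (0.1·0.7500 + 0.5·0.2500) ≈ 0.3750
After 'steady': P(storm) = 0.1·0.3750 / (0.1·0.3750 + 0.5·0.6250) ≈ 0.1071
After 'falling': P(storm) = 0.9·0.1071 / (0.9·0.1071 + 0.5·0.8929) ≈ 0.1776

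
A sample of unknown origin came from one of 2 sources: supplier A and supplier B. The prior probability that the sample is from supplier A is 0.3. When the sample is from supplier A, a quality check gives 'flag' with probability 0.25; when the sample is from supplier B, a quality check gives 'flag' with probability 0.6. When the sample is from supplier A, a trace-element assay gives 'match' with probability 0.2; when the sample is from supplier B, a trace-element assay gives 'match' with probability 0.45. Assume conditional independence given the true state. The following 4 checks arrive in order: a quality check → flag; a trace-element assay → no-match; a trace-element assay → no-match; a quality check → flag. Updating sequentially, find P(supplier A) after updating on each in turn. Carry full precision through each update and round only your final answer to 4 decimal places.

Apply Bayes' rule sequentially, carrying P(supplier A) forward.
After a quality check='flag': P(supplier A) = 0.25·0.3000 / (0.25·0.3000 + 0.6·0.7000) ≈ 0.1515
After a trace-element assay='no-match': P(supplier A) = 0.8·0.1515 / (0.8·0.1515 + 0.55·0.8485) ≈ 0.2062
After a trace-element assay='no-match': P(supplier A) = 0.8·0.2062 / (0.8·0.2062 + 0.55·0.7938) ≈ 0.2742
After a quality check='flag': P(supplier A) = 0.25·0.2742 / (0.25·0.2742 + 0.6·0.7258) ≈ 0.1360

0.1360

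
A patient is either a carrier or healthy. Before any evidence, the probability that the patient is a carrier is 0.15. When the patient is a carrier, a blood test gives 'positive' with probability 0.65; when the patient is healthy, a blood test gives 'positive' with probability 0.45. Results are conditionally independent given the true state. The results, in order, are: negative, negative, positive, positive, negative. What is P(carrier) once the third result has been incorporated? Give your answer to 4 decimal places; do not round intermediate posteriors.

0.0936

After 'negative': P(carrier) = 0.35·0.1500 / (0.35·0.1500 + 0.55·0.8500) ≈ 0.1010
After 'negative': P(carrier) = 0.35·0.1010 / (0.35·0.1010 + 0.55·0.8990) ≈ 0.0667
After 'positive': P(carrier) = 0.65·0.0667 / (0.65·0.0667 + 0.45·0.9333) ≈ 0.0936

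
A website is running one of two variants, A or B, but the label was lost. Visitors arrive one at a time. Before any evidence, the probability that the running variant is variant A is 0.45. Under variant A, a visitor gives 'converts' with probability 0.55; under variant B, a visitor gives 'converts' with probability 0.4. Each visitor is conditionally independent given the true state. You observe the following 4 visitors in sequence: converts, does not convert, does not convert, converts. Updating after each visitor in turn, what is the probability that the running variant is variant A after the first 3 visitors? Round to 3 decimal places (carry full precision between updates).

After 'converts': P(A) = 0.55·0.4500 / (0.55·0.4500 + 0.4·0.5500) ≈ 0.5294
After 'does not convert': P(A) = 0.45·0.5294 / (0.45·0.5294 + 0.6·0.4706) ≈ 0.4576
After 'does not convert': P(A) = 0.45·0.4576 / (0.45·0.4576 + 0.6·0.5424) ≈ 0.3876

0.388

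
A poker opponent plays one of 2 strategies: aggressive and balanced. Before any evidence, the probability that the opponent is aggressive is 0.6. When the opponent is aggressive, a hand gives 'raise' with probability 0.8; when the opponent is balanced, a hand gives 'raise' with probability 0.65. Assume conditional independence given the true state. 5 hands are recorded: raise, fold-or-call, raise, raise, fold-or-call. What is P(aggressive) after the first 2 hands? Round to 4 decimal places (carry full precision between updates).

0.5134

After 'raise': P(aggressive) = 0.8·0.6000 / (0.8·0.6000 + 0.65·0.4000) ≈ 0.6486
After 'fold-or-call': P(aggressive) = 0.2·0.6486 / (0.2·0.6486 + 0.35·0.3514) ≈ 0.5134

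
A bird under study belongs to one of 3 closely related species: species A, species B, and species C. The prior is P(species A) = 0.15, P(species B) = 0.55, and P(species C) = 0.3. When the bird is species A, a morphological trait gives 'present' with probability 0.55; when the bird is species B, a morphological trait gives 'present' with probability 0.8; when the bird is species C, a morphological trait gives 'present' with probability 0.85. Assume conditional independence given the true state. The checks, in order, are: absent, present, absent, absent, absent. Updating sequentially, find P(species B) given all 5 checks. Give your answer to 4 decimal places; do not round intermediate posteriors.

0.1670

After 'absent': normaliser = 0.45·0.1500 + 0.2·0.5500 + 0.15·0.3000; P(species A) ≈ 0.3034, P(species B) ≈ 0.4944, P(species C) ≈ 0.2022
After 'present': normaliser = 0.55·0.3034 + 0.8·0.4944 + 0.85·0.2022; P(species A) ≈ 0.2272, P(species B) ≈ 0.5386, P(species C) ≈ 0.2341
After 'absent': normaliser = 0.45·0.2272 + 0.2·0.5386 + 0.15·0.2341; P(species A) ≈ 0.4172, P(species B) ≈ 0.4395, P(species C) ≈ 0.1433
After 'absent': normaliser = 0.45·0.4172 + 0.2·0.4395 + 0.15·0.1433; P(species A) ≈ 0.6318, P(species B) ≈ 0.2958, P(species C) ≈ 0.0723
After 'absent': normaliser = 0.45·0.6318 + 0.2·0.2958 + 0.15·0.0723; P(species A) ≈ 0.8024, P(species B) ≈ 0.1670, P(species C) ≈ 0.0306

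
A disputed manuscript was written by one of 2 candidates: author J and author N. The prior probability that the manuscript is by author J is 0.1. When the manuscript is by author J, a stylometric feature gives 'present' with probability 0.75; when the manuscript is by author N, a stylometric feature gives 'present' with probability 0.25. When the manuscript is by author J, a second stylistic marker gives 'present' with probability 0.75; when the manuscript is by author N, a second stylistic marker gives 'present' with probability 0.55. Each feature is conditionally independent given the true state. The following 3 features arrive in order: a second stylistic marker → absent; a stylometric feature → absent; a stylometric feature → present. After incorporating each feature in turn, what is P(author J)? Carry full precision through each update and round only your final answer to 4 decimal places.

After a second stylistic marker='absent': P(author J) = 0.25·0.1000 / (0.25·0.1000 + 0.45·0.9000) ≈ 0.0581
After a stylometric feature='absent': P(author J) = 0.25·0.0581 / (0.25·0.0581 + 0.75·0.9419) ≈ 0.0202
After a stylometric feature='present': P(author J) = 0.75·0.0202 / (0.75·0.0202 + 0.25·0.9798) ≈ 0.0581

0.0581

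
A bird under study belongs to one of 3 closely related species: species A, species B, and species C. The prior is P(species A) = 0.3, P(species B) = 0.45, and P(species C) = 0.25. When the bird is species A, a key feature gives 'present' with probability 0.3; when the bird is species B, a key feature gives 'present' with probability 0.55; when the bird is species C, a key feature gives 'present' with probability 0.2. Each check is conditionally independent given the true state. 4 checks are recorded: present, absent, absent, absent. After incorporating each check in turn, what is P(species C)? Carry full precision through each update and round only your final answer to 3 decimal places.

After 'present': normaliser = 0.3·0.3000 + 0.55·0.4500 + 0.2·0.2500; P(species A) ≈ 0.2323, P(species B) ≈ 0.6387, P(species C) ≈ 0.1290
After 'absent': normaliser = 0.7·0.2323 + 0.45·0.6387 + 0.8·0.1290; P(species A) ≈ 0.2939, P(species B) ≈ 0.5195, P(species C) ≈ 0.1866
After 'absent': normaliser = 0.7·0.2939 + 0.45·0.5195 + 0.8·0.1866; P(species A) ≈ 0.3494, P(species B) ≈ 0.3971, P(species C) ≈ 0.2535
After 'absent': normaliser = 0.7·0.3494 + 0.45·0.3971 + 0.8·0.2535; P(species A) ≈ 0.3906, P(species B) ≈ 0.2854, P(species C) ≈ 0.3240

0.324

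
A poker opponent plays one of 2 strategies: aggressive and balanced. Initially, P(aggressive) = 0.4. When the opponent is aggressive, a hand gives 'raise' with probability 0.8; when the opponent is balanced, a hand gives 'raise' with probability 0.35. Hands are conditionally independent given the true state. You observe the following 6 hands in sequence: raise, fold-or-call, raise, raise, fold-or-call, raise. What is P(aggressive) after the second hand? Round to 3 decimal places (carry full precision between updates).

0.319

Apply Bayes' rule sequentially, carrying P(aggressive) forward.
After 'raise': P(aggressive) = 0.8·0.4000 / (0.8·0.4000 + 0.35·0.6000) ≈ 0.6038
After 'fold-or-call': P(aggressive) = 0.2·0.6038 / (0.2·0.6038 + 0.65·0.3962) ≈ 0.3192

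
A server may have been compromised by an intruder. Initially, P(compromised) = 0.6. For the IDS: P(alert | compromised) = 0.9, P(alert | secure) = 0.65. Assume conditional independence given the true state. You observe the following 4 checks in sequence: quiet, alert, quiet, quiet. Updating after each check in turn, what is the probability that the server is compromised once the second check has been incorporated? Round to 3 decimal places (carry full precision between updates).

Each posterior becomes the prior for the next update.
After 'quiet': P(compromised) = 0.1·0.6000 / (0.1·0.6000 + 0.35·0.4000) ≈ 0.3000
After 'alert': P(compromised) = 0.9·0.3000 / (0.9·0.3000 + 0.65·0.7000) ≈ 0.3724

0.372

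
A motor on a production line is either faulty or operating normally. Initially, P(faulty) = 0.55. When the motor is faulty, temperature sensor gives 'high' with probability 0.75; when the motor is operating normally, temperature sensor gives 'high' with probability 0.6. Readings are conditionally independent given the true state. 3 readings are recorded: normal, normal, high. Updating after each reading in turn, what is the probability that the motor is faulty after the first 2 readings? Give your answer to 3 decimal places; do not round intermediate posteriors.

0.323

Each posterior becomes the prior for the next update.
After 'normal': P(faulty) = 0.25·0.5500 / (0.25·0.5500 + 0.4·0.4500) ≈ 0.4331
After 'normal': P(faulty) = 0.25·0.4331 / (0.25·0.4331 + 0.4·0.5669) ≈ 0.3231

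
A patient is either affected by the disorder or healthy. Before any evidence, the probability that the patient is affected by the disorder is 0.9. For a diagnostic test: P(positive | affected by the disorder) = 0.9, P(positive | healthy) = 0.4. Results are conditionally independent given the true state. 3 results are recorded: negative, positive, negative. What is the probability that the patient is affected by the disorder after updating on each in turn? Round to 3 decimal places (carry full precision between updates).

0.360

Each posterior becomes the prior for the next update.
After 'negative': P(affected) = 0.1·0.9000 / (0.1·0.9000 + 0.6·0.1000) ≈ 0.6000
After 'positive': P(affected) = 0.9·0.6000 / (0.9·0.6000 + 0.4·0.4000) ≈ 0.7714
After 'negative': P(affected) = 0.1·0.7714 / (0.1·0.7714 + 0.6·0.2286) ≈ 0.3600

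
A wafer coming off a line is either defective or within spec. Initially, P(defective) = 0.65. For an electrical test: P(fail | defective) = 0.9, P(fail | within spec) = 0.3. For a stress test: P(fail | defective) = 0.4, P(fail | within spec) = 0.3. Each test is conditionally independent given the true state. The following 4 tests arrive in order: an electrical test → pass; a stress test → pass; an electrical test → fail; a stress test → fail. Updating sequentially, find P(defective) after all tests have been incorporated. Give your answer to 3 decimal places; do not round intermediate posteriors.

0.476

After an electrical test='pass': P(defective) = 0.1·0.6500 / (0.1·0.6500 + 0.7·0.3500) ≈ 0.2097
After a stress test='pass': P(defective) = 0.6·0.2097 / (0.6·0.2097 + 0.7·0.7903) ≈ 0.1853
After an electrical test='fail': P(defective) = 0.9·0.1853 / (0.9·0.1853 + 0.3·0.8147) ≈ 0.4055
After a stress test='fail': P(defective) = 0.4·0.4055 / (0.4·0.4055 + 0.3·0.5945) ≈ 0.4763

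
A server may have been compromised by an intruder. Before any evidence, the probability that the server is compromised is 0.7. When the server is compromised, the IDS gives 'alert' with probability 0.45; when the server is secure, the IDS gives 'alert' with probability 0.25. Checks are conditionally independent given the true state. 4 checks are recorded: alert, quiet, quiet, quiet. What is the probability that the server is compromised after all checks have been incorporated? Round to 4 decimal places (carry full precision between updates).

Each posterior becomes the prior for the next update.
After 'alert': P(compromised) = 0.45·0.7000 / (0.45·0.7000 + 0.25·0.3000) ≈ 0.8077
After 'quiet': P(compromised) = 0.55·0.8077 / (0.55·0.8077 + 0.75·0.1923) ≈ 0.7549
After 'quiet': P(compromised) = 0.55·0.7549 / (0.55·0.7549 + 0.75·0.2451) ≈ 0.6931
After 'quiet': P(compromised) = 0.55·0.6931 / (0.55·0.6931 + 0.75·0.3069) ≈ 0.6235

0.6235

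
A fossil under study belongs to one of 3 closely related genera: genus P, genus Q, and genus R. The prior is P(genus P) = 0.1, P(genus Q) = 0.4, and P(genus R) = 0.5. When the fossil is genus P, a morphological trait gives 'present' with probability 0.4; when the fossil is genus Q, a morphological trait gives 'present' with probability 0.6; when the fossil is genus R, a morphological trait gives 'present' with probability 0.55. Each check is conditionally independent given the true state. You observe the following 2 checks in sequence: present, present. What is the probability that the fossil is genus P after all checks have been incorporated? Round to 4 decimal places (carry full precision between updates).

Apply Bayes' rule sequentially, carrying P(genus P) forward.
After 'present': normaliser = 0.4·0.1000 + 0.6·0.4000 + 0.55·0.5000; P(genus P) ≈ 0.0721, P(genus Q) ≈ 0.4324, P(genus R) ≈ 0.4955
After 'present': normaliser = 0.4·0.0721 + 0.6·0.4324 + 0.55·0.4955; P(genus P) ≈ 0.0514, P(genus Q) ≈ 0.4627, P(genus R) ≈ 0.4859

0.0514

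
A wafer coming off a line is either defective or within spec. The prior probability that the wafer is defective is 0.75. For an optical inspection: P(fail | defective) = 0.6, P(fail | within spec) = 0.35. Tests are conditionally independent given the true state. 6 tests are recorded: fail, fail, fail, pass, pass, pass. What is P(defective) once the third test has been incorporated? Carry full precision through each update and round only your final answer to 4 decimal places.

0.9379

After 'fail': P(defective) = 0.6·0.7500 / (0.6·0.7500 + 0.35·0.2500) ≈ 0.8372
After 'fail': P(defective) = 0.6·0.8372 / (0.6·0.8372 + 0.35·0.1628) ≈ 0.8981
After 'fail': P(defective) = 0.6·0.8981 / (0.6·0.8981 + 0.35·0.1019) ≈ 0.9379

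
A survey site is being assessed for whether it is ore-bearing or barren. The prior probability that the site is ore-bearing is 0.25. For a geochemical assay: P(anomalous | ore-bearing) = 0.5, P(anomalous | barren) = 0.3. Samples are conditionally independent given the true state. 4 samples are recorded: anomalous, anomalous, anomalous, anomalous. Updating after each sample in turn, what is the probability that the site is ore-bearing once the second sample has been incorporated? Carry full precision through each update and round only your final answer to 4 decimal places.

0.4808

After 'anomalous': P(ore) = 0.5·0.2500 / (0.5·0.2500 + 0.3·0.7500) ≈ 0.3571
After 'anomalous': P(ore) = 0.5·0.3571 / (0.5·0.3571 + 0.3·0.6429) ≈ 0.4808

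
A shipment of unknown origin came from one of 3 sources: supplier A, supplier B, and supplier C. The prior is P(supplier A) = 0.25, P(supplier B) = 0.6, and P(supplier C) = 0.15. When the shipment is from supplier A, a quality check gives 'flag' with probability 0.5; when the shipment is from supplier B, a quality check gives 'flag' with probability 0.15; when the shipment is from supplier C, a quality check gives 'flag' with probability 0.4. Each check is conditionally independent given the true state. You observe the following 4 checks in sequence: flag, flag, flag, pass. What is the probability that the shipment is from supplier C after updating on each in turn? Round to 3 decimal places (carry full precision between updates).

0.249

Each posterior becomes the prior for the next update.
After 'flag': normaliser = 0.5·0.2500 + 0.15·0.6000 + 0.4·0.1500; P(supplier A) ≈ 0.4545, P(supplier B) ≈ 0.3273, P(supplier C) ≈ 0.2182
After 'flag': normaliser = 0.5·0.4545 + 0.15·0.3273 + 0.4·0.2182; P(supplier A) ≈ 0.6250, P(supplier B) ≈ 0.1350, P(supplier C) ≈ 0.2400
After 'flag': normaliser = 0.5·0.6250 + 0.15·0.1350 + 0.4·0.2400; P(supplier A) ≈ 0.7289, P(supplier B) ≈ 0.0472, P(supplier C) ≈ 0.2239
After 'pass': normaliser = 0.5·0.7289 + 0.85·0.0472 + 0.6·0.2239; P(supplier A) ≈ 0.6762, P(supplier B) ≈ 0.0745, P(supplier C) ≈ 0.2493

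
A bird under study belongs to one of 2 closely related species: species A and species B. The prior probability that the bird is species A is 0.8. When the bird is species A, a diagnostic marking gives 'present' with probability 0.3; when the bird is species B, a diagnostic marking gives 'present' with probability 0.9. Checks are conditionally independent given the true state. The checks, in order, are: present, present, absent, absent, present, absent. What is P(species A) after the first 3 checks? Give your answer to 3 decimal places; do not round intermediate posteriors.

After 'present': P(species A) = 0.3·0.8000 / (0.3·0.8000 + 0.9·0.2000) ≈ 0.5714
After 'present': P(species A) = 0.3·0.5714 / (0.3·0.5714 + 0.9·0.4286) ≈ 0.3077
After 'absent': P(species A) = 0.7·0.3077 / (0.7·0.3077 + 0.1·0.6923) ≈ 0.7568

0.757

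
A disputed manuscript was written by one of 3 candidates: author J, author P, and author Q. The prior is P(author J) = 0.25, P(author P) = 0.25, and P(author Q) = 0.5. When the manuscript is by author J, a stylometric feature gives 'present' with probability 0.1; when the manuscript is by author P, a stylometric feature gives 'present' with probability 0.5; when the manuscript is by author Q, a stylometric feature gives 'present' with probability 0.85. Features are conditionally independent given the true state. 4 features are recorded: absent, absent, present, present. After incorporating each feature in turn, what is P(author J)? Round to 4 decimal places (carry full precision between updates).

0.0786

After 'absent': normaliser = 0.9·0.2500 + 0.5·0.2500 + 0.15·0.5000; P(author J) ≈ 0.5294, P(author P) ≈ 0.2941, P(author Q) ≈ 0.1765
After 'absent': normaliser = 0.9·0.5294 + 0.5·0.2941 + 0.15·0.1765; P(author J) ≈ 0.7330, P(author P) ≈ 0.2262, P(author Q) ≈ 0.0407
After 'present': normaliser = 0.1·0.7330 + 0.5·0.2262 + 0.85·0.0407; P(author J) ≈ 0.3316, P(author P) ≈ 0.5118, P(author Q) ≈ 0.1566
After 'present': normaliser = 0.1·0.3316 + 0.5·0.5118 + 0.85·0.1566; P(author J) ≈ 0.0786, P(author P) ≈ 0.6061, P(author Q) ≈ 0.3153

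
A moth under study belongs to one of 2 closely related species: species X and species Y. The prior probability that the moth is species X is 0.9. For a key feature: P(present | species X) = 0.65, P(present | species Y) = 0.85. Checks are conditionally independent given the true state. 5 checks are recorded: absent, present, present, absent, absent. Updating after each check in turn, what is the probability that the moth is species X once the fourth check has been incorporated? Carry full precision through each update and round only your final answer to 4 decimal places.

0.9663

Apply Bayes' rule sequentially, carrying P(species X) forward.
After 'absent': P(species X) = 0.35·0.9000 / (0.35·0.9000 + 0.15·0.1000) ≈ 0.9545
After 'present': P(species X) = 0.65·0.9545 / (0.65·0.9545 + 0.85·0.0455) ≈ 0.9414
After 'present': P(species X) = 0.65·0.9414 / (0.65·0.9414 + 0.85·0.0586) ≈ 0.9247
After 'absent': P(species X) = 0.35·0.9247 / (0.35·0.9247 + 0.15·0.0753) ≈ 0.9663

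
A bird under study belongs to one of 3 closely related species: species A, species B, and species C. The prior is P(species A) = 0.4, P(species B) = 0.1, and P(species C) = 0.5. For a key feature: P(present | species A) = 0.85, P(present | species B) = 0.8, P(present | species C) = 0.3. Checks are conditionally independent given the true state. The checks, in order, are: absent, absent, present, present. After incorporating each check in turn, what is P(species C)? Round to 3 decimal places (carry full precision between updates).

0.709

After 'absent': normaliser = 0.15·0.4000 + 0.2·0.1000 + 0.7·0.5000; P(species A) ≈ 0.1395, P(species B) ≈ 0.0465, P(species C) ≈ 0.8140
After 'absent': normaliser = 0.15·0.1395 + 0.2·0.0465 + 0.7·0.8140; P(species A) ≈ 0.0349, P(species B) ≈ 0.0155, P(species C) ≈ 0.9496
After 'present': normaliser = 0.85·0.0349 + 0.8·0.0155 + 0.3·0.9496; P(species A) ≈ 0.0907, P(species B) ≈ 0.0379, P(species C) ≈ 0.8714
After 'present': normaliser = 0.85·0.0907 + 0.8·0.0379 + 0.3·0.8714; P(species A) ≈ 0.2090, P(species B) ≈ 0.0823, P(species C) ≈ 0.7087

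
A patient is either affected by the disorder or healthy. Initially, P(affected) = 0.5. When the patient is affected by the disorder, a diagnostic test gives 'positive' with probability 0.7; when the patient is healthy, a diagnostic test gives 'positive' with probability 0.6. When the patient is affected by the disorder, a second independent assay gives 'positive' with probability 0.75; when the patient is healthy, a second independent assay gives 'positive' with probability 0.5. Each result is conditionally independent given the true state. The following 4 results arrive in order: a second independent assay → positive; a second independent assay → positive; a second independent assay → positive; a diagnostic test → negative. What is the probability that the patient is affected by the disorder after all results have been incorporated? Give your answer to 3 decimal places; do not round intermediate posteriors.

After a second independent assay='positive': P(affected) = 0.75·0.5000 / (0.75·0.5000 + 0.5·0.5000) ≈ 0.6000
After a second independent assay='positive': P(affected) = 0.75·0.6000 / (0.75·0.6000 + 0.5·0.4000) ≈ 0.6923
After a second independent assay='positive': P(affected) = 0.75·0.6923 / (0.75·0.6923 + 0.5·0.3077) ≈ 0.7714
After a diagnostic test='negative': P(affected) = 0.3·0.7714 / (0.3·0.7714 + 0.4·0.2286) ≈ 0.7168

0.717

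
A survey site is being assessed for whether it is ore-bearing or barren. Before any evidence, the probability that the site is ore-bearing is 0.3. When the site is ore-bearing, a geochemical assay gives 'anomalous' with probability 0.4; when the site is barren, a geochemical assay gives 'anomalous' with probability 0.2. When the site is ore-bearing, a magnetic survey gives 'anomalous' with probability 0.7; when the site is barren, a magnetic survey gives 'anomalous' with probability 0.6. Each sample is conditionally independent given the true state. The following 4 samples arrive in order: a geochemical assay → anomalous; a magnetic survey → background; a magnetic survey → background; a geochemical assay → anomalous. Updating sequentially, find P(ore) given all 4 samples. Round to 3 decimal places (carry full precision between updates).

0.491

After a geochemical assay='anomalous': P(ore) = 0.4·0.3000 / (0.4·0.3000 + 0.2·0.7000) ≈ 0.4615
After a magnetic survey='background': P(ore) = 0.3·0.4615 / (0.3·0.4615 + 0.4·0.5385) ≈ 0.3913
After a magnetic survey='background': P(ore) = 0.3·0.3913 / (0.3·0.3913 + 0.4·0.6087) ≈ 0.3253
After a geochemical assay='anomalous': P(ore) = 0.4·0.3253 / (0.4·0.3253 + 0.2·0.6747) ≈ 0.4909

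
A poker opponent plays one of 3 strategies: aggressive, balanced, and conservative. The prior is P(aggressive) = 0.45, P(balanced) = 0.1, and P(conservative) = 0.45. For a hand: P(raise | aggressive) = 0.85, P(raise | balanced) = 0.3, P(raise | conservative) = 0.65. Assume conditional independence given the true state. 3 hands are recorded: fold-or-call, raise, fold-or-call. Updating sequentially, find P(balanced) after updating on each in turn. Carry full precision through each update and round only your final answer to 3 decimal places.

After 'fold-or-call': normaliser = 0.15·0.4500 + 0.7·0.1000 + 0.35·0.4500; P(aggressive) ≈ 0.2288, P(balanced) ≈ 0.2373, P(conservative) ≈ 0.5339
After 'raise': normaliser = 0.85·0.2288 + 0.3·0.2373 + 0.65·0.5339; P(aggressive) ≈ 0.3174, P(balanced) ≈ 0.1162, P(conservative) ≈ 0.5664
After 'fold-or-call': normaliser = 0.15·0.3174 + 0.7·0.1162 + 0.35·0.5664; P(aggressive) ≈ 0.1455, P(balanced) ≈ 0.2486, P(conservative) ≈ 0.6059

0.249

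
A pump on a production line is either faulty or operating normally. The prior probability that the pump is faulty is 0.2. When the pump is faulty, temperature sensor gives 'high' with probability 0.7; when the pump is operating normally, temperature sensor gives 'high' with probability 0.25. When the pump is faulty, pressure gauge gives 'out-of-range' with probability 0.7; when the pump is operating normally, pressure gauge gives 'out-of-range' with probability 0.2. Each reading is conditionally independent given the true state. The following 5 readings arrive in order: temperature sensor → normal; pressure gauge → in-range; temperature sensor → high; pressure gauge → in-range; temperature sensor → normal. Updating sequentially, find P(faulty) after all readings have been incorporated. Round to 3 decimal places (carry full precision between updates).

0.016

After temperature sensor='normal': P(faulty) = 0.3·0.2000 / (0.3·0.2000 + 0.75·0.8000) ≈ 0.0909
After pressure gauge='in-range': P(faulty) = 0.3·0.0909 / (0.3·0.0909 + 0.8·0.9091) ≈ 0.0361
After temperature sensor='high': P(faulty) = 0.7·0.0361 / (0.7·0.0361 + 0.25·0.9639) ≈ 0.0950
After pressure gauge='in-range': P(faulty) = 0.3·0.0950 / (0.3·0.0950 + 0.8·0.9050) ≈ 0.0379
After temperature sensor='normal': P(faulty) = 0.3·0.0379 / (0.3·0.0379 + 0.75·0.9621) ≈ 0.0155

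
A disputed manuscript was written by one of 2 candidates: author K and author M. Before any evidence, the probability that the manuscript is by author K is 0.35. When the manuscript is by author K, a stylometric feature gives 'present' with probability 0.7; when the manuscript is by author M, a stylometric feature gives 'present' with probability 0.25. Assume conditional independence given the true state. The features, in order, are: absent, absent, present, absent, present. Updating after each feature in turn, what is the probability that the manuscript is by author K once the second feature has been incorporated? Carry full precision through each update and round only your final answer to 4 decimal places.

0.0793

Apply Bayes' rule sequentially, carrying P(author K) forward.
After 'absent': P(author K) = 0.3·0.3500 / (0.3·0.3500 + 0.75·0.6500) ≈ 0.1772
After 'absent': P(author K) = 0.3·0.1772 / (0.3·0.1772 + 0.75·0.8228) ≈ 0.0793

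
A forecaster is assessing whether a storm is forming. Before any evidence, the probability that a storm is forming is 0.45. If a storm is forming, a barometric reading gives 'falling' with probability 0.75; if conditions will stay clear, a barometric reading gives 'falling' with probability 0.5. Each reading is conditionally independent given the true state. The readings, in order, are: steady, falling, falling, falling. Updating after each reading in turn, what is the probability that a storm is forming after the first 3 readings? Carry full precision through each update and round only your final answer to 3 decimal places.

After 'steady': P(storm) = 0.25·0.4500 / (0.25·0.4500 + 0.5·0.5500) ≈ 0.2903
After 'falling': P(storm) = 0.75·0.2903 / (0.75·0.2903 + 0.5·0.7097) ≈ 0.3803
After 'falling': P(storm) = 0.75·0.3803 / (0.75·0.3803 + 0.5·0.6197) ≈ 0.4793

0.479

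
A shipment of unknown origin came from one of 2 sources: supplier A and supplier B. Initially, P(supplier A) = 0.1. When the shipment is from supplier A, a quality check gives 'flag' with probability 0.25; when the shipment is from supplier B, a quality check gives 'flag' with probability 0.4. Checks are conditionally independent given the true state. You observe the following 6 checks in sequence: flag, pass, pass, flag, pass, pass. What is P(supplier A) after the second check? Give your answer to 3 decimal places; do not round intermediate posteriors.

After 'flag': P(supplier A) = 0.25·0.1000 / (0.25·0.1000 + 0.4·0.9000) ≈ 0.0649
After 'pass': P(supplier A) = 0.75·0.0649 / (0.75·0.0649 + 0.6·0.9351) ≈ 0.0799

0.080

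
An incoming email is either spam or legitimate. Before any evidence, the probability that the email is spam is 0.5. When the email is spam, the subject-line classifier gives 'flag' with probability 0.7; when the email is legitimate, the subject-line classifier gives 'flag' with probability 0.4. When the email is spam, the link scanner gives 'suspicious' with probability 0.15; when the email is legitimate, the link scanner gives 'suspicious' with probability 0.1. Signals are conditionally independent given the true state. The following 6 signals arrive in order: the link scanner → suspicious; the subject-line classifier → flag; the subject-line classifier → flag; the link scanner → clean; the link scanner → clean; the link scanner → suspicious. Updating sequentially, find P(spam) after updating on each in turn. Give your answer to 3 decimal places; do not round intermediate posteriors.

After the link scanner='suspicious': P(spam) = 0.15·0.5000 / (0.15·0.5000 + 0.1·0.5000) ≈ 0.6000
After the subject-line classifier='flag': P(spam) = 0.7·0.6000 / (0.7·0.6000 + 0.4·0.4000) ≈ 0.7241
After the subject-line classifier='flag': P(spam) = 0.7·0.7241 / (0.7·0.7241 + 0.4·0.2759) ≈ 0.8212
After the link scanner='clean': P(spam) = 0.85·0.8212 / (0.85·0.8212 + 0.9·0.1788) ≈ 0.8127
After the link scanner='clean': P(spam) = 0.85·0.8127 / (0.85·0.8127 + 0.9·0.1873) ≈ 0.8038
After the link scanner='suspicious': P(spam) = 0.15·0.8038 / (0.15·0.8038 + 0.1·0.1962) ≈ 0.8601

0.860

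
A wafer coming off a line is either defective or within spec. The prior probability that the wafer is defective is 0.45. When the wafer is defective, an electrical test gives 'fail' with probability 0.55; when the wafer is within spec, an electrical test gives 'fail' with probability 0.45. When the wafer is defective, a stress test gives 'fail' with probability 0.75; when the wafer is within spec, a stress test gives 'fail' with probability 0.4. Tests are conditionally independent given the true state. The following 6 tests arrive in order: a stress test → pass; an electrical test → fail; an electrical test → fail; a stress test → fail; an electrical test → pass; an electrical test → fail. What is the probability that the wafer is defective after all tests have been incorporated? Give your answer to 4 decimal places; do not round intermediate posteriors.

Apply Bayes' rule sequentially, carrying P(defective) forward.
After a stress test='pass': P(defective) = 0.25·0.4500 / (0.25·0.4500 + 0.6·0.5500) ≈ 0.2542
After an electrical test='fail': P(defective) = 0.55·0.2542 / (0.55·0.2542 + 0.45·0.7458) ≈ 0.2941
After an electrical test='fail': P(defective) = 0.55·0.2941 / (0.55·0.2941 + 0.45·0.7059) ≈ 0.3374
After a stress test='fail': P(defective) = 0.75·0.3374 / (0.75·0.3374 + 0.4·0.6626) ≈ 0.4885
After an electrical test='pass': P(defective) = 0.45·0.4885 / (0.45·0.4885 + 0.55·0.5115) ≈ 0.4386
After an electrical test='fail': P(defective) = 0.55·0.4386 / (0.55·0.4386 + 0.45·0.5614) ≈ 0.4885

0.4885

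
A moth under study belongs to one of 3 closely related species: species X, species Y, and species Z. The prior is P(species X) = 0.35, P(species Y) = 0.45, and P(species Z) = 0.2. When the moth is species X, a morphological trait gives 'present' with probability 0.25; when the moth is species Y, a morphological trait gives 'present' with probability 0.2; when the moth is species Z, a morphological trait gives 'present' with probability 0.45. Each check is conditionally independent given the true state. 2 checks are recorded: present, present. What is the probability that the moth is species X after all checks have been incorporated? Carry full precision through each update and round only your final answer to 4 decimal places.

Each posterior becomes the prior for the next update.
After 'present': normaliser = 0.25·0.3500 + 0.2·0.4500 + 0.45·0.2000; P(species X) ≈ 0.3271, P(species Y) ≈ 0.3364, P(species Z) ≈ 0.3364
After 'present': normaliser = 0.25·0.3271 + 0.2·0.3364 + 0.45·0.3364; P(species X) ≈ 0.2722, P(species Y) ≈ 0.2240, P(species Z) ≈ 0.5039

0.2722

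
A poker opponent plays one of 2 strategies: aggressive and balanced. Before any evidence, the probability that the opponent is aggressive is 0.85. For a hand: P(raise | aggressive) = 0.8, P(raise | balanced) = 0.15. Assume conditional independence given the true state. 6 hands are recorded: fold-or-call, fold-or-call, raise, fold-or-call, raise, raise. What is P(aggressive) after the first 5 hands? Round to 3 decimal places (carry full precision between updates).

0.677

After 'fold-or-call': P(aggressive) = 0.2·0.8500 / (0.2·0.8500 + 0.85·0.1500) ≈ 0.5714
After 'fold-or-call': P(aggressive) = 0.2·0.5714 / (0.2·0.5714 + 0.85·0.4286) ≈ 0.2388
After 'raise': P(aggressive) = 0.8·0.2388 / (0.8·0.2388 + 0.15·0.7612) ≈ 0.6259
After 'fold-or-call': P(aggressive) = 0.2·0.6259 / (0.2·0.6259 + 0.85·0.3741) ≈ 0.2825
After 'raise': P(aggressive) = 0.8·0.2825 / (0.8·0.2825 + 0.15·0.7175) ≈ 0.6774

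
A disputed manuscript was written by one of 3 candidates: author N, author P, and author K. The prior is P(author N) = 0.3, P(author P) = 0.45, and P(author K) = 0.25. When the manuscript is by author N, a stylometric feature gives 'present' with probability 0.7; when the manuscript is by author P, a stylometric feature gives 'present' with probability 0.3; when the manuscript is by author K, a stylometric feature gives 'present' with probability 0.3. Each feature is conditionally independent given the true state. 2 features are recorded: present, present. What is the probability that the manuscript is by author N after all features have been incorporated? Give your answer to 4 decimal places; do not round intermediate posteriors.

0.7000

After 'present': normaliser = 0.7·0.3000 + 0.3·0.4500 + 0.3·0.2500; P(author N) ≈ 0.5000, P(author P) ≈ 0.3214, P(author K) ≈ 0.1786
After 'present': normaliser = 0.7·0.5000 + 0.3·0.3214 + 0.3·0.1786; P(author N) ≈ 0.7000, P(author P) ≈ 0.1929, P(author K) ≈ 0.1071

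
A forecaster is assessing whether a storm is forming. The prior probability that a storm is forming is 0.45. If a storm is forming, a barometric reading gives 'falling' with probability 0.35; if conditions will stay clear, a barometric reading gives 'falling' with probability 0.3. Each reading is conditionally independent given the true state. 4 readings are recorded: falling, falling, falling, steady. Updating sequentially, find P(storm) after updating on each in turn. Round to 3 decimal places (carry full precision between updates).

0.547

After 'falling': P(storm) = 0.35·0.4500 / (0.35·0.4500 + 0.3·0.5500) ≈ 0.4884
After 'falling': P(storm) = 0.35·0.4884 / (0.35·0.4884 + 0.3·0.5116) ≈ 0.5269
After 'falling': P(storm) = 0.35·0.5269 / (0.35·0.5269 + 0.3·0.4731) ≈ 0.5651
After 'steady': P(storm) = 0.65·0.5651 / (0.65·0.5651 + 0.7·0.4349) ≈ 0.5468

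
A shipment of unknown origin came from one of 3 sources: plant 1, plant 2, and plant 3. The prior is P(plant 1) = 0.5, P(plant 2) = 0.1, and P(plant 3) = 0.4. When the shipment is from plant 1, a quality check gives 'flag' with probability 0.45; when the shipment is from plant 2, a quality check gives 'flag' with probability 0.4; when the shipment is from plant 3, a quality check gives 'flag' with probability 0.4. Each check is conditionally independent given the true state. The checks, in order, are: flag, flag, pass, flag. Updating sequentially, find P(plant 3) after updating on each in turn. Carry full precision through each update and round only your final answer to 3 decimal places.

0.347

After 'flag': normaliser = 0.45·0.5000 + 0.4·0.1000 + 0.4·0.4000; P(plant 1) ≈ 0.5294, P(plant 2) ≈ 0.0941, P(plant 3) ≈ 0.3765
After 'flag': normaliser = 0.45·0.5294 + 0.4·0.0941 + 0.4·0.3765; P(plant 1) ≈ 0.5586, P(plant 2) ≈ 0.0883, P(plant 3) ≈ 0.3531
After 'pass': normaliser = 0.55·0.5586 + 0.6·0.0883 + 0.6·0.3531; P(plant 1) ≈ 0.5371, P(plant 2) ≈ 0.0926, P(plant 3) ≈ 0.3703
After 'flag': normaliser = 0.45·0.5371 + 0.4·0.0926 + 0.4·0.3703; P(plant 1) ≈ 0.5662, P(plant 2) ≈ 0.0868, P(plant 3) ≈ 0.3470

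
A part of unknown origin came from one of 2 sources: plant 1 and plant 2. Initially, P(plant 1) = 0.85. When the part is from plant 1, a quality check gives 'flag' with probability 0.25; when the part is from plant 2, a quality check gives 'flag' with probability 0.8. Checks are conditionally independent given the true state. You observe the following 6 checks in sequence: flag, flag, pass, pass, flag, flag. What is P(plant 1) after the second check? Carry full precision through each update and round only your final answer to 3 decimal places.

Apply Bayes' rule sequentially, carrying P(plant 1) forward.
After 'flag': P(plant 1) = 0.25·0.8500 / (0.25·0.8500 + 0.8·0.1500) ≈ 0.6391
After 'flag': P(plant 1) = 0.25·0.6391 / (0.25·0.6391 + 0.8·0.3609) ≈ 0.3562

0.356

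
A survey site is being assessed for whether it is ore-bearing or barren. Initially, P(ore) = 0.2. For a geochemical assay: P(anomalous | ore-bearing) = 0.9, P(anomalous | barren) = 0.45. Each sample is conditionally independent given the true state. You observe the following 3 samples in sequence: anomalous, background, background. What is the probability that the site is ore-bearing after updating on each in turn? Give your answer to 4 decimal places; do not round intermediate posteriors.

After 'anomalous': P(ore) = 0.9·0.2000 / (0.9·0.2000 + 0.45·0.8000) ≈ 0.3333
After 'background': P(ore) = 0.1·0.3333 / (0.1·0.3333 + 0.55·0.6667) ≈ 0.0833
After 'background': P(ore) = 0.1·0.0833 / (0.1·0.0833 + 0.55·0.9167) ≈ 0.0163

0.0163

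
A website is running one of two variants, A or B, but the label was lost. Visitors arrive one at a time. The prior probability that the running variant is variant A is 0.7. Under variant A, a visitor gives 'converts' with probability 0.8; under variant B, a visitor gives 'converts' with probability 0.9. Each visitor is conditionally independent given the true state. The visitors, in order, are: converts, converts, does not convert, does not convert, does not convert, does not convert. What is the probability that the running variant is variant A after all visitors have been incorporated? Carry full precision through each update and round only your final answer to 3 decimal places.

0.967

Apply Bayes' rule sequentially, carrying P(A) forward.
After 'converts': P(A) = 0.8·0.7000 / (0.8·0.7000 + 0.9·0.3000) ≈ 0.6747
After 'converts': P(A) = 0.8·0.6747 / (0.8·0.6747 + 0.9·0.3253) ≈ 0.6483
After 'does not convert': P(A) = 0.2·0.6483 / (0.2·0.6483 + 0.1·0.3517) ≈ 0.7867
After 'does not convert': P(A) = 0.2·0.7867 / (0.2·0.7867 + 0.1·0.2133) ≈ 0.8806
After 'does not convert': P(A) = 0.2·0.8806 / (0.2·0.8806 + 0.1·0.1194) ≈ 0.9365
After 'does not convert': P(A) = 0.2·0.9365 / (0.2·0.9365 + 0.1·0.0635) ≈ 0.9672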